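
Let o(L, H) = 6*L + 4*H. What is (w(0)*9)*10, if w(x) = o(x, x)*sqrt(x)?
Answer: 0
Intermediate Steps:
o(L, H) = 4*H + 6*L
w(x) = 10*x**(3/2) (w(x) = (4*x + 6*x)*sqrt(x) = (10*x)*sqrt(x) = 10*x**(3/2))
(w(0)*9)*10 = ((10*0**(3/2))*9)*10 = ((10*0)*9)*10 = (0*9)*10 = 0*10 = 0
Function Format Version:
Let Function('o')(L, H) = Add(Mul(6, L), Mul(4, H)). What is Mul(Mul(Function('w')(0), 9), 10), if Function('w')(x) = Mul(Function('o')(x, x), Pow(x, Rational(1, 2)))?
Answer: 0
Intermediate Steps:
Function('o')(L, H) = Add(Mul(4, H), Mul(6, L))
Function('w')(x) = Mul(10, Pow(x, Rational(3, 2))) (Function('w')(x) = Mul(Add(Mul(4, x), Mul(6, x)), Pow(x, Rational(1, 2))) = Mul(Mul(10, x), Pow(x, Rational(1, 2))) = Mul(10, Pow(x, Rational(3, 2))))
Mul(Mul(Function('w')(0), 9), 10) = Mul(Mul(Mul(10, Pow(0, Rational(3, 2))), 9), 10) = Mul(Mul(Mul(10, 0), 9), 10) = Mul(Mul(0, 9), 10) = Mul(0, 10) = 0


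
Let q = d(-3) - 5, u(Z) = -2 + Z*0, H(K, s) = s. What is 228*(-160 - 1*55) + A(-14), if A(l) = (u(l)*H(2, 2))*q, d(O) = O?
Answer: -48988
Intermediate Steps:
u(Z) = -2 (u(Z) = -2 + 0 = -2)
q = -8 (q = -3 - 5 = -8)
A(l) = 32 (A(l) = -2*2*(-8) = -4*(-8) = 32)
228*(-160 - 1*55) + A(-14) = 228*(-160 - 1*55) + 32 = 228*(-160 - 55) + 32 = 228*(-215) + 32 = -49020 + 32 = -48988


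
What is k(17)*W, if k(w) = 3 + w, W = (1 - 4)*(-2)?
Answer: 120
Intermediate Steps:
W = 6 (W = -3*(-2) = 6)
k(17)*W = (3 + 17)*6 = 20*6 = 120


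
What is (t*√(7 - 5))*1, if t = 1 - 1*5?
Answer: -4*√2 ≈ -5.6569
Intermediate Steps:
t = -4 (t = 1 - 5 = -4)
(t*√(7 - 5))*1 = -4*√(7 - 5)*1 = -4*√2*1 = -4*√2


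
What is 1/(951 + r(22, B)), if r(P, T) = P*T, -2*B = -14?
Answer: 1/1105 ≈ 0.00090498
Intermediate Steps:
B = 7 (B = -½*(-14) = 7)
1/(951 + r(22, B)) = 1/(951 + 22*7) = 1/(951 + 154) = 1/1105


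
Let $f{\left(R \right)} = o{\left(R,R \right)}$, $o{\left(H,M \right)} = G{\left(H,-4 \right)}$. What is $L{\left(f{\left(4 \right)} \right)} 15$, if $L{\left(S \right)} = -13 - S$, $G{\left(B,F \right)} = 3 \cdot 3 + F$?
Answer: $-270$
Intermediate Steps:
$G{\left(B,F \right)} = 9 + F$
$o{\left(H,M \right)} = 5$ ($o{\left(H,M \right)} = 9 - 4 = 5$)
$f{\left(R \right)} = 5$
$L{\left(f{\left(4 \right)} \right)} 15 = \left(-13 - 5\right) 15 = \left(-18\right) 15 = -270$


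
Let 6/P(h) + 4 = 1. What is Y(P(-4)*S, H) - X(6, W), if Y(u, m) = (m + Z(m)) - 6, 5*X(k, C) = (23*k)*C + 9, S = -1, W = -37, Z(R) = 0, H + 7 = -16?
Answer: 4952/5 ≈ 990.40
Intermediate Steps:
H = -23 (H = -7 - 16 = -23)
P(h) = -2 (P(h) = 6/(-4 + 1) = 6/(-3) = 6*(-1/3) = -2)
X(k, C) = 9/5 + 23*C*k/5 (X(k, C) = ((23*k)*C + 9)/5 = (23*C*k + 9)/5 = (9 + 23*C*k)/5 = 9/5 + 23*C*k/5)
Y(u, m) = -6 + m (Y(u, m) = (m + 0) - 6 = m - 6 = -6 + m)
Y(P(-4)*S, H) - X(6, W) = (-6 - 23) - (9/5 + (23/5)*(-37)*6) = -29 - (9/5 - 5106/5) = -29 - 1*(-5097/5) = -29 + 5097/5 = 4952/5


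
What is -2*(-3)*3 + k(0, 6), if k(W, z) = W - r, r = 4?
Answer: 14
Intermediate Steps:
k(W, z) = -4 + W (k(W, z) = W - 1*4 = W - 4 = -4 + W)
-2*(-3)*3 + k(0, 6) = -2*(-3)*3 + (-4 + 0) = -(-6)*3 - 4 = -1*(-18) - 4 = 18 - 4 = 14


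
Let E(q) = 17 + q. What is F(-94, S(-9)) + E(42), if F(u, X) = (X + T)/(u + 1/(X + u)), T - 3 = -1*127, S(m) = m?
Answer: 584996/9683 ≈ 60.415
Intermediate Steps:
T = -124 (T = 3 - 1*127 = 3 - 127 = -124)
F(u, X) = (-124 + X)/(u + 1/(X + u)) (F(u, X) = (X - 124)/(u + 1/(X + u)) = (-124 + X)/(u + 1/(X + u)))
F(-94, S(-9)) + E(42) = ((-9)**2 - 124*(-9) - 124*(-94) - 9*(-94))/(1 + (-94)**2 - 9*(-94)) + (17 + 42) = (81 + 1116 + 11656 + 846)/(1 + 8836 + 846) + 59 = 13699/9683 + 59 = 584996/9683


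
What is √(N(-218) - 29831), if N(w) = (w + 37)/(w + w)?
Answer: I*√1417668715/218 ≈ 172.72*I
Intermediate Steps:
N(w) = (37 + w)/(2*w) (N(w) = (37 + w)/((2*w)) = (37 + w)*(1/(2*w)) = (37 + w)/(2*w))
√(N(-218) - 29831) = √((½)*(37 - 218)/(-218) - 29831) = √((½)*(-1/218)*(-181) - 29831) = √(181/436 - 29831) = √(-13006135/436) = I*√1417668715/218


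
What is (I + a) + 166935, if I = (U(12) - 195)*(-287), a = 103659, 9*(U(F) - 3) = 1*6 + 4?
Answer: 2928412/9 ≈ 3.2538e+5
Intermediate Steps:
U(F) = 37/9 (U(F) = 3 + (1*6 + 4)/9 = 3 + (6 + 4)/9 = 3 + (⅑)*10 = 3 + 10/9 = 37/9)
I = 493066/9 (I = (37/9 - 195)*(-287) = -1718/9*(-287) = 493066/9 ≈ 54785.)
(I + a) + 166935 = (493066/9 + 103659) + 166935 = 1425997/9 + 166935 = 2928412/9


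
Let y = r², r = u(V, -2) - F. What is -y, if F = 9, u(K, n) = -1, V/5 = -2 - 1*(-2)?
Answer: -100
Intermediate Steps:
V = 0 (V = 5*(-2 - 1*(-2)) = 5*(-2 + 2) = 5*0 = 0)
r = -10 (r = -1 - 1*9 = -1 - 9 = -10)
y = 100 (y = (-10)² = 100)
-y = -1*100 = -100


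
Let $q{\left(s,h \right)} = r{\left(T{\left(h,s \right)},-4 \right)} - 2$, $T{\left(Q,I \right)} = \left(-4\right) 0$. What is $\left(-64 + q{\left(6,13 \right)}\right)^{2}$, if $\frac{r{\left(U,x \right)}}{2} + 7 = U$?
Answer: $6400$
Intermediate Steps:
$T{\left(Q,I \right)} = 0$
$r{\left(U,x \right)} = -14 + 2 U$
$q{\left(s,h \right)} = -16$ ($q{\left(s,h \right)} = \left(-14 + 2 \cdot 0\right) - 2 = \left(-14 + 0\right) - 2 = -14 - 2 = -16$)
$\left(-64 + q{\left(6,13 \right)}\right)^{2} = \left(-64 - 16\right)^{2} = \left(-80\right)^{2} = 6400$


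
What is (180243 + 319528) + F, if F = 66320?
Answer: 566091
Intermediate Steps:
(180243 + 319528) + F = (180243 + 319528) + 66320 = 499771 + 66320 = 566091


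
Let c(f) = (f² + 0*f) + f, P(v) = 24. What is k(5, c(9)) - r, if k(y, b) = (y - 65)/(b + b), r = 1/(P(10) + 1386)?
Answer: -157/470 ≈ -0.33404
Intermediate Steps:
c(f) = f + f² (c(f) = (f² + 0) + f = f² + f = f + f²)
r = 1/1410 (r = 1/(24 + 1386) = 1/1410 ≈ 0.00070922)
k(y, b) = (-65 + y)/(2*b) (k(y, b) = (-65 + y)/((2*b)) = (-65 + y)*(1/(2*b)) = (-65 + y)/(2*b))
k(5, c(9)) - r = (-65 + 5)/(2*((9*(1 + 9)))) - 1*1/1410 = (½)*(-60)/(9*10) - 1/1410 = (½)*(-60)/90 - 1/1410 = (½)*(1/90)*(-60) - 1/1410 = -⅓ - 1/1410 = -157/470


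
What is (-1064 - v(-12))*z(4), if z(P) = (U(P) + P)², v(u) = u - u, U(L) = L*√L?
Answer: -153216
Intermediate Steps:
U(L) = L^(3/2)
v(u) = 0
z(P) = (P + P^(3/2))² (z(P) = (P^(3/2) + P)² = (P + P^(3/2))²)
(-1064 - v(-12))*z(4) = (-1064 - 1*0)*(4 + 4^(3/2))² = (-1064 + 0)*(4 + 8)² = -1064*12² = -1064*144 = -153216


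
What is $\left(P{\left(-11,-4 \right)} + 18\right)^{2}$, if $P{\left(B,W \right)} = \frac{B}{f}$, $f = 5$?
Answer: $\frac{6241}{25} \approx 249.64$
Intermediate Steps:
$P{\left(B,W \right)} = \frac{B}{5}$
$\left(P{\left(-11,-4 \right)} + 18\right)^{2} = \left(\frac{1}{5} \left(-11\right) + 18\right)^{2} = \left(- \frac{11}{5} + 18\right)^{2} = \left(\frac{79}{5}\right)^{2} = \frac{6241}{25}$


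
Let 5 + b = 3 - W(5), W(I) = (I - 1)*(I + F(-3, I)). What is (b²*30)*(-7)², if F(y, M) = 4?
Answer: 2122680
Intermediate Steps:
W(I) = (-1 + I)*(4 + I) (W(I) = (I - 1)*(I + 4) = (-1 + I)*(4 + I))
b = -38 (b = -5 + (3 - (-4 + 5² + 3*5)) = -5 + (3 - (-4 + 25 + 15)) = -5 + (3 - 1*36) = -5 + (3 - 36) = -5 - 33 = -38)
(b²*30)*(-7)² = ((-38)²*30)*(-7)² = (1444*30)*49 = 43320*49 = 2122680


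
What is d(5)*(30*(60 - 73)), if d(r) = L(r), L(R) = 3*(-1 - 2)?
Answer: 3510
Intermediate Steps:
L(R) = -9 (L(R) = 3*(-3) = -9)
d(r) = -9
d(5)*(30*(60 - 73)) = -270*(60 - 73) = -270*(-13) = -9*(-390) = 3510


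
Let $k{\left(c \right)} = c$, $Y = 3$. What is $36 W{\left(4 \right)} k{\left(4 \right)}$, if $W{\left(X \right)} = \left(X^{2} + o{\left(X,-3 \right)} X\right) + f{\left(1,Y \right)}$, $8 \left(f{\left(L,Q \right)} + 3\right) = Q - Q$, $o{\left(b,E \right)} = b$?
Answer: $4176$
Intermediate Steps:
$f{\left(L,Q \right)} = -3$ ($f{\left(L,Q \right)} = -3 + \frac{Q - Q}{8} = -3 + \frac{1}{8} \cdot 0 = -3 + 0 = -3$)
$W{\left(X \right)} = -3 + 2 X^{2}$ ($W{\left(X \right)} = \left(X^{2} + X X\right) - 3 = \left(X^{2} + X^{2}\right) - 3 = 2 X^{2} - 3 = -3 + 2 X^{2}$)
$36 W{\left(4 \right)} k{\left(4 \right)} = 36 \left(-3 + 2 \cdot 4^{2}\right) 4 = 36 \left(-3 + 2 \cdot 16\right) 4 = 36 \left(-3 + 32\right) 4 = 36 \cdot 29 \cdot 4 = 1044 \cdot 4 = 4176$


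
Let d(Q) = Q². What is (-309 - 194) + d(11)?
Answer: -382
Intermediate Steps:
(-309 - 194) + d(11) = (-309 - 194) + 11² = -503 + 121 = -382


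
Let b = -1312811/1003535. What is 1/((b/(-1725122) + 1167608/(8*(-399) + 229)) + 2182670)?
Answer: 5129605767478010/11194215233825754643533 ≈ 4.5824e-7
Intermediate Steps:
b = -1312811/1003535 (b = -1312811*1/1003535 = -1312811/1003535 ≈ -1.3082)
1/((b/(-1725122) + 1167608/(8*(-399) + 229)) + 2182670) = 1/((-1312811/1003535/(-1725122) + 1167608/(8*(-399) + 229)) + 2182670) = 1/((-1312811/1003535*(-1/1725122) + 1167608/(-3192 + 229)) + 2182670) = 1/((1312811/1731220306270 + 1167608/(-2963)) + 2182670) = 1/((1312811/1731220306270 + 1167608*(-1/2963)) + 2182670) = 1/((1312811/1731220306270 - 1167608/2963) + 2182670) = 1/(-2021386675473443167/5129605767478010 + 2182670) = 1/(11194215233825754643533/5129605767478010) = 5129605767478010/11194215233825754643533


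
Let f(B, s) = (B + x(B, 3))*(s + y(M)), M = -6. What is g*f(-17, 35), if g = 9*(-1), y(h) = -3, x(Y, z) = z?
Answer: 4032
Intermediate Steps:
f(B, s) = (-3 + s)*(3 + B) (f(B, s) = (B + 3)*(s - 3) = (3 + B)*(-3 + s) = (-3 + s)*(3 + B))
g = -9
g*f(-17, 35) = -9*(-9 - 3*(-17) + 3*35 - 17*35) = -9*(-9 + 51 + 105 - 595) = -9*(-448) = 4032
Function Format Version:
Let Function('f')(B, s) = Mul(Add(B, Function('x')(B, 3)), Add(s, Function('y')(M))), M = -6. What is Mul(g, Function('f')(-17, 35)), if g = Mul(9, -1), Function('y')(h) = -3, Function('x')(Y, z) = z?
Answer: 4032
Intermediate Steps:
Function('f')(B, s) = Mul(Add(-3, s), Add(3, B)) (Function('f')(B, s) = Mul(Add(B, 3), Add(s, -3)) = Mul(Add(3, B), Add(-3, s)) = Mul(Add(-3, s), Add(3, B)))
g = -9
Mul(g, Function('f')(-17, 35)) = Mul(-9, Add(-9, Mul(-3, -17), Mul(3, 35), Mul(-17, 35))) = Mul(-9, Add(-9, 51, 105, -595)) = Mul(-9, -448) = 4032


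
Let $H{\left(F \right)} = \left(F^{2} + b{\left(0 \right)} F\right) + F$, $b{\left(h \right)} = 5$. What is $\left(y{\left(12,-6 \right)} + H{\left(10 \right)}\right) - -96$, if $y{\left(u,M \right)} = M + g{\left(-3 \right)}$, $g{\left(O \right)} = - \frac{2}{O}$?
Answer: $\frac{752}{3} \approx 250.67$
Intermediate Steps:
$H{\left(F \right)} = F^{2} + 6 F$ ($H{\left(F \right)} = \left(F^{2} + 5 F\right) + F = F^{2} + 6 F$)
$y{\left(u,M \right)} = \frac{2}{3} + M$ ($y{\left(u,M \right)} = M - \frac{2}{-3} = M - - \frac{2}{3} = M + \frac{2}{3} = \frac{2}{3} + M$)
$\left(y{\left(12,-6 \right)} + H{\left(10 \right)}\right) - -96 = \left(\left(\frac{2}{3} - 6\right) + 10 \left(6 + 10\right)\right) - -96 = \left(- \frac{16}{3} + 10 \cdot 16\right) + 96 = \left(- \frac{16}{3} + 160\right) + 96 = \frac{464}{3} + 96 = \frac{752}{3}$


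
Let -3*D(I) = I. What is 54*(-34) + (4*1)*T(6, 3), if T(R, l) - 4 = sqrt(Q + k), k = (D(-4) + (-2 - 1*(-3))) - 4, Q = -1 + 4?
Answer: -1820 + 8*sqrt(3)/3 ≈ -1815.4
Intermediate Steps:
D(I) = -I/3
Q = 3
k = -5/3 (k = (-1/3*(-4) + (-2 - 1*(-3))) - 4 = (4/3 + (-2 + 3)) - 4 = (4/3 + 1) - 4 = 7/3 - 4 = -5/3 ≈ -1.6667)
T(R, l) = 4 + 2*sqrt(3)/3 (T(R, l) = 4 + sqrt(3 - 5/3) = 4 + sqrt(4/3) = 4 + 2*sqrt(3)/3)
54*(-34) + (4*1)*T(6, 3) = 54*(-34) + (4*1)*(4 + 2*sqrt(3)/3) = -1836 + 4*(4 + 2*sqrt(3)/3) = -1836 + (16 + 8*sqrt(3)/3) = -1820 + 8*sqrt(3)/3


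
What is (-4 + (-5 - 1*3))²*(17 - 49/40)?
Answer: 11358/5 ≈ 2271.6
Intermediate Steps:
(-4 + (-5 - 1*3))²*(17 - 49/40) = (-4 + (-5 - 3))²*(17 - 49*1/40) = (-4 - 8)²*(17 - 49/40) = (-12)²*(631/40) = 144*(631/40) = 11358/5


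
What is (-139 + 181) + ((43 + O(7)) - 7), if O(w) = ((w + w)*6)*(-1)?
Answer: -6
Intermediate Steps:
O(w) = -12*w (O(w) = ((2*w)*6)*(-1) = (12*w)*(-1) = -12*w)
(-139 + 181) + ((43 + O(7)) - 7) = (-139 + 181) + ((43 - 12*7) - 7) = 42 + ((43 - 84) - 7) = 42 + (-41 - 7) = 42 - 48 = -6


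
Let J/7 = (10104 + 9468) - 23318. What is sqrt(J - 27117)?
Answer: I*sqrt(53339) ≈ 230.95*I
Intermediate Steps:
J = -26222 (J = 7*((10104 + 9468) - 23318) = 7*(19572 - 23318) = 7*(-3746) = -26222)
sqrt(J - 27117) = sqrt(-26222 - 27117) = sqrt(-53339) = I*sqrt(53339)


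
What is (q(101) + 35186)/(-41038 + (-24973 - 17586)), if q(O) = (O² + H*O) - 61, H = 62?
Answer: -51588/83597 ≈ -0.61710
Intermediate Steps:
q(O) = -61 + O² + 62*O (q(O) = (O² + 62*O) - 61 = -61 + O² + 62*O)
(q(101) + 35186)/(-41038 + (-24973 - 17586)) = ((-61 + 101² + 62*101) + 35186)/(-41038 + (-24973 - 17586)) = ((-61 + 10201 + 6262) + 35186)/(-41038 - 42559) = (16402 + 35186)/(-83597) = 51588*(-1/83597) = -51588/83597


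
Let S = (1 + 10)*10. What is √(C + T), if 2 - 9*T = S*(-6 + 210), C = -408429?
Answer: I*√3698299/3 ≈ 641.03*I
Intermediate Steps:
S = 110 (S = 11*10 = 110)
T = -22438/9 (T = 2/9 - 110*(-6 + 210)/9 = 2/9 - 110*204/9 = 2/9 - ⅑*22440 = 2/9 - 7480/3 = -22438/9 ≈ -2493.1)
√(C + T) = √(-408429 - 22438/9) = √(-3698299/9) = I*√3698299/3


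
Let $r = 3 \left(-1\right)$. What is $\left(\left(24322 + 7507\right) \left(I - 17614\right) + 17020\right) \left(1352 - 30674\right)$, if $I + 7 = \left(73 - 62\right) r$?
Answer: $16475801505012$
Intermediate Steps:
$r = -3$
$I = -40$ ($I = -7 + \left(73 - 62\right) \left(-3\right) = -7 + 11 \left(-3\right) = -7 - 33 = -40$)
$\left(\left(24322 + 7507\right) \left(I - 17614\right) + 17020\right) \left(1352 - 30674\right) = \left(\left(24322 + 7507\right) \left(-40 - 17614\right) + 17020\right) \left(1352 - 30674\right) = \left(31829 \left(-17654\right) + 17020\right) \left(-29322\right) = \left(-561909166 + 17020\right) \left(-29322\right) = \left(-561892146\right) \left(-29322\right) = 16475801505012$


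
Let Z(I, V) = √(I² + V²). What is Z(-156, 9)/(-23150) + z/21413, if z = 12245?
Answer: 12245/21413 - 3*√2713/23150 ≈ 0.56510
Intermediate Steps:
Z(-156, 9)/(-23150) + z/21413 = √((-156)² + 9²)/(-23150) + 12245/21413 = √(24336 + 81)*(-1/23150) + 12245*(1/21413) = √24417*(-1/23150) + 12245/21413 = (3*√2713)*(-1/23150) + 12245/21413 = -3*√2713/23150 + 12245/21413 = 12245/21413 - 3*√2713/23150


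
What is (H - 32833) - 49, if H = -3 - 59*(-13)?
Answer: -32118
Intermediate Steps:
H = 764 (H = -3 + 767 = 764)
(H - 32833) - 49 = (764 - 32833) - 49 = -32069 - 49 = -32118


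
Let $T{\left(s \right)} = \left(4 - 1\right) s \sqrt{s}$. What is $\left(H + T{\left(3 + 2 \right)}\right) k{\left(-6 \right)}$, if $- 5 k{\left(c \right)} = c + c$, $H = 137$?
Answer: $\frac{1644}{5} + 36 \sqrt{5} \approx 409.3$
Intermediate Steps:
$k{\left(c \right)} = - \frac{2 c}{5}$ ($k{\left(c \right)} = - \frac{c + c}{5} = - \frac{2 c}{5}$)
$T{\left(s \right)} = 3 s^{\frac{3}{2}}$ ($T{\left(s \right)} = 3 s \sqrt{s} = 3 s^{\frac{3}{2}}$)
$\left(H + T{\left(3 + 2 \right)}\right) k{\left(-6 \right)} = \left(137 + 3 \left(3 + 2\right)^{\frac{3}{2}}\right) \left(\left(- \frac{2}{5}\right) \left(-6\right)\right) = \left(137 + 3 \cdot 5^{\frac{3}{2}}\right) \frac{12}{5} = \left(137 + 3 \cdot 5 \sqrt{5}\right) \frac{12}{5} = \left(137 + 15 \sqrt{5}\right) \frac{12}{5} = \frac{1644}{5} + 36 \sqrt{5}$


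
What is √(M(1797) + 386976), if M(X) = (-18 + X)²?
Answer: √3551817 ≈ 1884.6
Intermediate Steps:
√(M(1797) + 386976) = √((-18 + 1797)² + 386976) = √(1779² + 386976) = √(3164841 + 386976) = √3551817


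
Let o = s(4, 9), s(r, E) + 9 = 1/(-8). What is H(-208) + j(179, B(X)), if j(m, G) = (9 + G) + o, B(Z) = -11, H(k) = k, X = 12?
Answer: -1753/8 ≈ -219.13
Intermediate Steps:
s(r, E) = -73/8 (s(r, E) = -9 + 1/(-8) = -9 - 1/8 = -73/8)
o = -73/8 ≈ -9.1250
j(m, G) = -1/8 + G (j(m, G) = (9 + G) - 73/8 = -1/8 + G)
H(-208) + j(179, B(X)) = -208 + (-1/8 - 11) = -208 - 89/8 = -1753/8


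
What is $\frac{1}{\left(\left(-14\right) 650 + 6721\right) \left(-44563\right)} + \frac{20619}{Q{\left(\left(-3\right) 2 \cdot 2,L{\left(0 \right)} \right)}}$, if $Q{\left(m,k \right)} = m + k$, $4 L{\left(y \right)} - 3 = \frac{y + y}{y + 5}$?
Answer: $- \frac{971524914823}{530076885} \approx -1832.8$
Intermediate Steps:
$L{\left(y \right)} = \frac{3}{4} + \frac{y}{2 \left(5 + y\right)}$ ($L{\left(y \right)} = \frac{3}{4} + \frac{\left(y + y\right) \frac{1}{y + 5}}{4} = \frac{3}{4} + \frac{2 y \frac{1}{5 + y}}{4} = \frac{3}{4} + \frac{y}{2 \left(5 + y\right)}$)
$Q{\left(m,k \right)} = k + m$
$\frac{1}{\left(\left(-14\right) 650 + 6721\right) \left(-44563\right)} + \frac{20619}{Q{\left(\left(-3\right) 2 \cdot 2,L{\left(0 \right)} \right)}} = \frac{1}{\left(\left(-14\right) 650 + 6721\right) \left(-44563\right)} + \frac{20619}{\frac{5 \left(3 + 0\right)}{4 \left(5 + 0\right)} + \left(-3\right) 2 \cdot 2} = \frac{1}{-9100 + 6721} \left(- \frac{1}{44563}\right) + \frac{20619}{\frac{5}{4} \cdot \frac{1}{5} \cdot 3 - 12} = \frac{1}{-2379} \left(- \frac{1}{44563}\right) + \frac{20619}{\frac{5}{4} \cdot \frac{1}{5} \cdot 3 - 12} = \left(- \frac{1}{2379}\right) \left(- \frac{1}{44563}\right) + \frac{20619}{\frac{3}{4} - 12} = \frac{1}{106015377} + \frac{20619}{- \frac{45}{4}} = \frac{1}{106015377} + 20619 \left(- \frac{4}{45}\right) = \frac{1}{106015377} - \frac{9164}{5} = - \frac{971524914823}{530076885}$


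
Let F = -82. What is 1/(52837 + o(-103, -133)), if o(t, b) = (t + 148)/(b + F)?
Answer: 43/2271982 ≈ 1.8926e-5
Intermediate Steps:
o(t, b) = (148 + t)/(-82 + b) (o(t, b) = (t + 148)/(b - 82) = (148 + t)/(-82 + b))
1/(52837 + o(-103, -133)) = 1/(52837 + (148 - 103)/(-82 - 133)) = 1/(52837 + 45/(-215)) = 1/(52837 - 1/215*45) = 1/(52837 - 9/43) = 1/(2271982/43) = 43/2271982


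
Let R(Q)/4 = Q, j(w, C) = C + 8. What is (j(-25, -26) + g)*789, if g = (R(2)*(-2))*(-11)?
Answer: 124662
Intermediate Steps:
j(w, C) = 8 + C
R(Q) = 4*Q
g = 176 (g = ((4*2)*(-2))*(-11) = (8*(-2))*(-11) = -16*(-11) = 176)
(j(-25, -26) + g)*789 = ((8 - 26) + 176)*789 = (-18 + 176)*789 = 158*789 = 124662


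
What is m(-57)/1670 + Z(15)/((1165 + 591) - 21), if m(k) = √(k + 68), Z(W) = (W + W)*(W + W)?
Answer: 180/347 + √11/1670 ≈ 0.52072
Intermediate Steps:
Z(W) = 4*W² (Z(W) = (2*W)*(2*W) = 4*W²)
m(k) = √(68 + k)
m(-57)/1670 + Z(15)/((1165 + 591) - 21) = √(68 - 57)/1670 + (4*15²)/((1165 + 591) - 21) = √11*(1/1670) + (4*225)/(1756 - 21) = √11/1670 + 900/1735 = √11/1670 + 900*(1/1735) = √11/1670 + 180/347 = 180/347 + √11/1670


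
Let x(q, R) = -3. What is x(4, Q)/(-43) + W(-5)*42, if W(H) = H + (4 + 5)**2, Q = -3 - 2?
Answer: 137259/43 ≈ 3192.1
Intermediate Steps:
Q = -5
W(H) = 81 + H (W(H) = H + 9**2 = H + 81 = 81 + H)
x(4, Q)/(-43) + W(-5)*42 = -3/(-43) + (81 - 5)*42 = -3*(-1/43) + 76*42 = 3/43 + 3192 = 137259/43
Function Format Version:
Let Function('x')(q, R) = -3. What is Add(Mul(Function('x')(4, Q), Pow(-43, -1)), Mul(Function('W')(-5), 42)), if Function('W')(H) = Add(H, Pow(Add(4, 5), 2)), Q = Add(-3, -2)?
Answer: Rational(137259, 43) ≈ 3192.1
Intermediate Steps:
Q = -5
Function('W')(H) = Add(81, H) (Function('W')(H) = Add(H, Pow(9, 2)) = Add(H, 81) = Add(81, H))
Add(Mul(Function('x')(4, Q), Pow(-43, -1)), Mul(Function('W')(-5), 42)) = Add(Mul(-3, Pow(-43, -1)), Mul(Add(81, -5), 42)) = Add(Mul(-3, Rational(-1, 43)), Mul(76, 42)) = Add(Rational(3, 43), 3192) = Rational(137259, 43)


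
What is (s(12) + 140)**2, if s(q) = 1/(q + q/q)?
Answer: 3316041/169 ≈ 19622.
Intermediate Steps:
s(q) = 1/(1 + q) (s(q) = 1/(q + 1) = 1/(1 + q))
(s(12) + 140)**2 = (1/(1 + 12) + 140)**2 = (1/13 + 140)**2 = (1821/13)**2 = 3316041/169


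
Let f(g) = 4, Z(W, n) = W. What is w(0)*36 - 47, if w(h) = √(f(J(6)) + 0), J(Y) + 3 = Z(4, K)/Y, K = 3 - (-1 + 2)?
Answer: 25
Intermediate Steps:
K = 2 (K = 3 - 1*1 = 3 - 1 = 2)
J(Y) = -3 + 4/Y
w(h) = 2 (w(h) = √(4 + 0) = √4 = 2)
w(0)*36 - 47 = 2*36 - 47 = 72 - 47 = 25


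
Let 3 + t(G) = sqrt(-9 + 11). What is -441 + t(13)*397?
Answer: -1632 + 397*sqrt(2) ≈ -1070.6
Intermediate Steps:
t(G) = -3 + sqrt(2) (t(G) = -3 + sqrt(-9 + 11) = -3 + sqrt(2))
-441 + t(13)*397 = -441 + (-3 + sqrt(2))*397 = -441 + (-1191 + 397*sqrt(2)) = -1632 + 397*sqrt(2)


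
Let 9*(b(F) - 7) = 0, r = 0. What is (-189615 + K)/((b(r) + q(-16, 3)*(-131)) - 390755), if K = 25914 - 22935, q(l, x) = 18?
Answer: 93318/196553 ≈ 0.47477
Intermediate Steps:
b(F) = 7 (b(F) = 7 + (⅑)*0 = 7 + 0 = 7)
K = 2979
(-189615 + K)/((b(r) + q(-16, 3)*(-131)) - 390755) = (-189615 + 2979)/((7 + 18*(-131)) - 390755) = -186636/((7 - 2358) - 390755) = -186636/(-2351 - 390755) = -186636/(-393106) = -186636*(-1/393106) = 93318/196553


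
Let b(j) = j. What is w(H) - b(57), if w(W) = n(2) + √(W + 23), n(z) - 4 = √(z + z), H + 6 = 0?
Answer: -51 + √17 ≈ -46.877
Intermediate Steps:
H = -6 (H = -6 + 0 = -6)
n(z) = 4 + √2*√z (n(z) = 4 + √(z + z) = 4 + √(2*z) = 4 + √2*√z)
w(W) = 6 + √(23 + W) (w(W) = (4 + √2*√2) + √(W + 23) = (4 + 2) + √(23 + W) = 6 + √(23 + W))
w(H) - b(57) = (6 + √(23 - 6)) - 1*57 = (6 + √17) - 57 = -51 + √17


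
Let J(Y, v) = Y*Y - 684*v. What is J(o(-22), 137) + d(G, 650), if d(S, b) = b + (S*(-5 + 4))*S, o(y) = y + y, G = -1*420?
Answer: -267522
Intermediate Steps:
G = -420
o(y) = 2*y
d(S, b) = b - S**2 (d(S, b) = b + (S*(-1))*S = b + (-S)*S = b - S**2)
J(Y, v) = Y**2 - 684*v
J(o(-22), 137) + d(G, 650) = ((2*(-22))**2 - 684*137) + (650 - 1*(-420)**2) = ((-44)**2 - 93708) + (650 - 1*176400) = (1936 - 93708) + (650 - 176400) = -91772 - 175750 = -267522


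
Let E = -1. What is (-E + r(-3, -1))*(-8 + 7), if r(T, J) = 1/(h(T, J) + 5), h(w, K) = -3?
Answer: -3/2 ≈ -1.5000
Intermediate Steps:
r(T, J) = ½ (r(T, J) = 1/(-3 + 5) = 1/2 = ½)
(-E + r(-3, -1))*(-8 + 7) = (-1*(-1) + ½)*(-8 + 7) = (1 + ½)*(-1) = (3/2)*(-1) = -3/2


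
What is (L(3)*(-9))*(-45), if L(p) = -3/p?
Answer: -405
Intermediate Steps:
(L(3)*(-9))*(-45) = (-3/3*(-9))*(-45) = (-3*⅓*(-9))*(-45) = -1*(-9)*(-45) = 9*(-45) = -405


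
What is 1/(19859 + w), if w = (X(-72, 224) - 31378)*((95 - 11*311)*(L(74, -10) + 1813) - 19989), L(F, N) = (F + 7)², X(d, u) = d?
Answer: 1/876571683709 ≈ 1.1408e-12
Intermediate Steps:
L(F, N) = (7 + F)²
w = 876571663850 (w = (-72 - 31378)*((95 - 11*311)*((7 + 74)² + 1813) - 19989) = -31450*((95 - 3421)*(81² + 1813) - 19989) = -31450*(-3326*(6561 + 1813) - 19989) = -31450*(-3326*8374 - 19989) = -31450*(-27851924 - 19989) = -31450*(-27871913) = 876571663850)
1/(19859 + w) = 1/(19859 + 876571663850) = 1/876571683709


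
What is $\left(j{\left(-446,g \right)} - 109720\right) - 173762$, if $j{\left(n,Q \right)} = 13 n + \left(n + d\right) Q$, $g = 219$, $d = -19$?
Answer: $-391115$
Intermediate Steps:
$j{\left(n,Q \right)} = 13 n + Q \left(-19 + n\right)$ ($j{\left(n,Q \right)} = 13 n + \left(n - 19\right) Q = 13 n + \left(-19 + n\right) Q = 13 n + Q \left(-19 + n\right)$)
$\left(j{\left(-446,g \right)} - 109720\right) - 173762 = \left(\left(\left(-19\right) 219 + 13 \left(-446\right) + 219 \left(-446\right)\right) - 109720\right) - 173762 = \left(\left(-4161 - 5798 - 97674\right) - 109720\right) - 173762 = \left(-107633 - 109720\right) - 173762 = -217353 - 173762 = -391115$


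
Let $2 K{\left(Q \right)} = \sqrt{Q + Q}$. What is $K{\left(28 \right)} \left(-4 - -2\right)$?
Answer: $- 2 \sqrt{14} \approx -7.4833$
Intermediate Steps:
$K{\left(Q \right)} = \frac{\sqrt{2} \sqrt{Q}}{2}$ ($K{\left(Q \right)} = \frac{\sqrt{Q + Q}}{2} = \frac{\sqrt{2 Q}}{2} = \frac{\sqrt{2} \sqrt{Q}}{2}$)
$K{\left(28 \right)} \left(-4 - -2\right) = \frac{\sqrt{2} \sqrt{28}}{2} \left(-4 - -2\right) = \frac{\sqrt{2} \cdot 2 \sqrt{7}}{2} \left(-4 + 2\right) = \sqrt{14} \left(-2\right) = - 2 \sqrt{14}$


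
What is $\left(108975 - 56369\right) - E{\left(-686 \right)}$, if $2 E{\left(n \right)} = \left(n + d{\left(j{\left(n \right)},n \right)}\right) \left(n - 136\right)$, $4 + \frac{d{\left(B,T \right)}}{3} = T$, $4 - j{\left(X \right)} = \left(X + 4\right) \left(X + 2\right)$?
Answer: $-1080110$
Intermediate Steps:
$j{\left(X \right)} = 4 - \left(2 + X\right) \left(4 + X\right)$ ($j{\left(X \right)} = 4 - \left(X + 4\right) \left(X + 2\right) = 4 - \left(4 + X\right) \left(2 + X\right) = 4 - \left(2 + X\right) \left(4 + X\right)$)
$d{\left(B,T \right)} = -12 + 3 T$
$E{\left(n \right)} = \frac{\left(-136 + n\right) \left(-12 + 4 n\right)}{2}$ ($E{\left(n \right)} = \frac{\left(n + \left(-12 + 3 n\right)\right) \left(n - 136\right)}{2} = \frac{\left(-12 + 4 n\right) \left(-136 + n\right)}{2} = \frac{\left(-136 + n\right) \left(-12 + 4 n\right)}{2}$)
$\left(108975 - 56369\right) - E{\left(-686 \right)} = \left(108975 - 56369\right) - \left(816 - -190708 + 2 \left(-686\right)^{2}\right) = \left(108975 - 56369\right) - \left(816 + 190708 + 2 \cdot 470596\right) = 52606 - \left(816 + 190708 + 941192\right) = 52606 - 1132716 = -1080110$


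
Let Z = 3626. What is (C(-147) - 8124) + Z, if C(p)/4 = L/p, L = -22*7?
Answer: -94370/21 ≈ -4493.8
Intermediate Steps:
L = -154
C(p) = -616/p (C(p) = 4*(-154/p) = -616/p)
(C(-147) - 8124) + Z = (-616/(-147) - 8124) + 3626 = (-616*(-1/147) - 8124) + 3626 = (88/21 - 8124) + 3626 = -170516/21 + 3626 = -94370/21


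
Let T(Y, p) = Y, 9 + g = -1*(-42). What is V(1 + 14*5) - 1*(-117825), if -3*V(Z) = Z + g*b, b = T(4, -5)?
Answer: 353272/3 ≈ 1.1776e+5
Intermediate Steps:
g = 33 (g = -9 - 1*(-42) = -9 + 42 = 33)
b = 4
V(Z) = -44 - Z/3 (V(Z) = -(Z + 33*4)/3 = -(Z + 132)/3 = -(132 + Z)/3 = -44 - Z/3)
V(1 + 14*5) - 1*(-117825) = (-44 - (1 + 14*5)/3) - 1*(-117825) = (-44 - (1 + 70)/3) + 117825 = (-44 - ⅓*71) + 117825 = (-44 - 71/3) + 117825 = -203/3 + 117825 = 353272/3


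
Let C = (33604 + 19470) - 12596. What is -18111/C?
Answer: -18111/40478 ≈ -0.44743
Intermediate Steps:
C = 40478 (C = 53074 - 12596 = 40478)
-18111/C = -18111/40478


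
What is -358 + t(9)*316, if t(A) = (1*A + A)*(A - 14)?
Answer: -28798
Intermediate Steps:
t(A) = 2*A*(-14 + A) (t(A) = (A + A)*(-14 + A) = (2*A)*(-14 + A) = 2*A*(-14 + A))
-358 + t(9)*316 = -358 + (2*9*(-14 + 9))*316 = -358 + (2*9*(-5))*316 = -358 - 90*316 = -358 - 28440 = -28798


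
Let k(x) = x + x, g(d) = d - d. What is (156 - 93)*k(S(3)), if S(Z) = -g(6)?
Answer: 0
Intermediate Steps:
g(d) = 0
S(Z) = 0 (S(Z) = -1*0 = 0)
k(x) = 2*x
(156 - 93)*k(S(3)) = (156 - 93)*(2*0) = 63*0 = 0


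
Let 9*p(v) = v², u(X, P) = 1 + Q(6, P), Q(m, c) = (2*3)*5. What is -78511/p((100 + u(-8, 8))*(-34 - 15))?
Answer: -706599/41203561 ≈ -0.017149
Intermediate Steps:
Q(m, c) = 30 (Q(m, c) = 6*5 = 30)
u(X, P) = 31 (u(X, P) = 1 + 30 = 31)
p(v) = v²/9
-78511/p((100 + u(-8, 8))*(-34 - 15)) = -78511*9/((-34 - 15)²*(100 + 31)²) = -78511/((131*(-49))²/9) = -78511/((⅑)*(-6419)²) = -78511/((⅑)*41203561) = -78511/41203561/9 = -78511*9/41203561 = -706599/41203561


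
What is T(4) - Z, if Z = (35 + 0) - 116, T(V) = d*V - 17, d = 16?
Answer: 128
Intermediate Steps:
T(V) = -17 + 16*V (T(V) = 16*V - 17 = -17 + 16*V)
Z = -81 (Z = 35 - 116 = -81)
T(4) - Z = (-17 + 16*4) - 1*(-81) = (-17 + 64) + 81 = 47 + 81 = 128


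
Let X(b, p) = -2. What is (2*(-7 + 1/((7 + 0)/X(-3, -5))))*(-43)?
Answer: 4386/7 ≈ 626.57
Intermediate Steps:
(2*(-7 + 1/((7 + 0)/X(-3, -5))))*(-43) = (2*(-7 + 1/((7 + 0)/(-2))))*(-43) = (2*(-7 + 1/(7*(-½))))*(-43) = (2*(-7 + 1/(-7/2)))*(-43) = (2*(-7 - 2/7))*(-43) = (2*(-51/7))*(-43) = -102/7*(-43) = 4386/7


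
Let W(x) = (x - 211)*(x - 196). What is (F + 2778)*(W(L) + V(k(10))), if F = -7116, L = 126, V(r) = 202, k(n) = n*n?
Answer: -26687376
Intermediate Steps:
k(n) = n²
W(x) = (-211 + x)*(-196 + x)
(F + 2778)*(W(L) + V(k(10))) = (-7116 + 2778)*((41356 + 126² - 407*126) + 202) = -4338*((41356 + 15876 - 51282) + 202) = -4338*(5950 + 202) = -4338*6152 = -26687376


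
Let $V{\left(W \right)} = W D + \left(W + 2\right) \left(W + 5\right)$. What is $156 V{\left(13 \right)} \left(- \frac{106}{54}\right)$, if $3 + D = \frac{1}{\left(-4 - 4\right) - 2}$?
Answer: $- \frac{3165266}{45} \approx -70339.0$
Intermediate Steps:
$D = - \frac{31}{10}$ ($D = -3 + \frac{1}{\left(-4 - 4\right) - 2} = -3 + \frac{1}{-8 - 2} = -3 + \frac{1}{-10} = -3 - \frac{1}{10} = - \frac{31}{10} \approx -3.1$)
$V{\left(W \right)} = - \frac{31 W}{10} + \left(2 + W\right) \left(5 + W\right)$ ($V{\left(W \right)} = W \left(- \frac{31}{10}\right) + \left(W + 2\right) \left(W + 5\right) = - \frac{31 W}{10} + \left(2 + W\right) \left(5 + W\right)$)
$156 V{\left(13 \right)} \left(- \frac{106}{54}\right) = 156 \left(10 + 13^{2} + \frac{39}{10} \cdot 13\right) \left(- \frac{106}{54}\right) = 156 \left(10 + 169 + \frac{507}{10}\right) \left(\left(-106\right) \frac{1}{54}\right) = 156 \cdot \frac{2297}{10} \left(- \frac{53}{27}\right) = \frac{179166}{5} \left(- \frac{53}{27}\right) = - \frac{3165266}{45}$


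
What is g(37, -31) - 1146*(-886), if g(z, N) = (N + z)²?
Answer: 1015392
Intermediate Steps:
g(37, -31) - 1146*(-886) = (-31 + 37)² - 1146*(-886) = 6² + 1015356 = 36 + 1015356 = 1015392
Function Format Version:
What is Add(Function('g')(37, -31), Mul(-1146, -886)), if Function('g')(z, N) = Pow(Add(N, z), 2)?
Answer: 1015392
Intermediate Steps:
Add(Function('g')(37, -31), Mul(-1146, -886)) = Add(Pow(Add(-31, 37), 2), Mul(-1146, -886)) = Add(Pow(6, 2), 1015356) = Add(36, 1015356) = 1015392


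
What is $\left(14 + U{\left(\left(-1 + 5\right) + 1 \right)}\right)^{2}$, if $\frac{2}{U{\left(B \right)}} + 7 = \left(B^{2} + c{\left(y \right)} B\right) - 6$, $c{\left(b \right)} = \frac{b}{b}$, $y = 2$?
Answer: $\frac{57600}{289} \approx 199.31$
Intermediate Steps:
$c{\left(b \right)} = 1$
$U{\left(B \right)} = \frac{2}{-13 + B + B^{2}}$ ($U{\left(B \right)} = \frac{2}{-7 - \left(6 - B - B^{2}\right)} = \frac{2}{-7 + \left(-6 + B + B^{2}\right)} = \frac{2}{-13 + B + B^{2}}$)
$\left(14 + U{\left(\left(-1 + 5\right) + 1 \right)}\right)^{2} = \left(14 + \frac{2}{-13 + \left(\left(-1 + 5\right) + 1\right) + \left(\left(-1 + 5\right) + 1\right)^{2}}\right)^{2} = \left(14 + \frac{2}{-13 + \left(4 + 1\right) + \left(4 + 1\right)^{2}}\right)^{2} = \left(14 + \frac{2}{-13 + 5 + 5^{2}}\right)^{2} = \left(14 + \frac{2}{-13 + 5 + 25}\right)^{2} = \left(14 + \frac{2}{17}\right)^{2} = \left(\frac{240}{17}\right)^{2} = \frac{57600}{289}$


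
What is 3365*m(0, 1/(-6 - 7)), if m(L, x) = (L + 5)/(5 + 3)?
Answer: 16825/8 ≈ 2103.1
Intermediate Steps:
m(L, x) = 5/8 + L/8 (m(L, x) = (5 + L)/8 = (5 + L)*(⅛) = 5/8 + L/8)
3365*m(0, 1/(-6 - 7)) = 3365*(5/8 + (⅛)*0) = 3365*(5/8 + 0) = 3365*(5/8) = 16825/8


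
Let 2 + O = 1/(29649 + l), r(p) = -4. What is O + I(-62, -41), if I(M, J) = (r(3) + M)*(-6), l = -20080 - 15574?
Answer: 2365969/6005 ≈ 394.00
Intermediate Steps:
l = -35654
I(M, J) = 24 - 6*M (I(M, J) = (-4 + M)*(-6) = 24 - 6*M)
O = -12011/6005 (O = -2 + 1/(29649 - 35654) = -2 + 1/(-6005) = -2 - 1/6005 = -12011/6005 ≈ -2.0002)
O + I(-62, -41) = -12011/6005 + (24 - 6*(-62)) = -12011/6005 + (24 + 372) = -12011/6005 + 396 = 2365969/6005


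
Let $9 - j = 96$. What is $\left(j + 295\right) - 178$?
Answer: $30$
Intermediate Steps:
$j = -87$ ($j = 9 - 96 = -87$)
$\left(j + 295\right) - 178 = \left(-87 + 295\right) - 178 = 208 - 178 = 30$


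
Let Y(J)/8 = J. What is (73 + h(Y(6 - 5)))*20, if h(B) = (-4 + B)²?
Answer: 1780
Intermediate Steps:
Y(J) = 8*J
(73 + h(Y(6 - 5)))*20 = (73 + (-4 + 8*(6 - 5))²)*20 = (73 + (-4 + 8*1)²)*20 = (73 + (-4 + 8)²)*20 = (73 + 4²)*20 = (73 + 16)*20 = 89*20 = 1780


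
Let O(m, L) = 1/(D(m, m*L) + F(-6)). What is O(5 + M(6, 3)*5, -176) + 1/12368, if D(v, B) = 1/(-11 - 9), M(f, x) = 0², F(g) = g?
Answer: -247239/1496528 ≈ -0.16521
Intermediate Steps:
M(f, x) = 0
D(v, B) = -1/20 (D(v, B) = 1/(-20) = -1/20)
O(m, L) = -20/121 (O(m, L) = 1/(-1/20 - 6) = 1/(-121/20) = -20/121)
O(5 + M(6, 3)*5, -176) + 1/12368 = -20/121 + 1/12368 = -247239/1496528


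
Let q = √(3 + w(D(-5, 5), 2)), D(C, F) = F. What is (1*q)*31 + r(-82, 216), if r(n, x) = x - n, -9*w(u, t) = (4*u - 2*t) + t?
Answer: 329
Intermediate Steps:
w(u, t) = -4*u/9 + t/9 (w(u, t) = -((4*u - 2*t) + t)/9 = -((-2*t + 4*u) + t)/9 = -(-t + 4*u)/9 = -4*u/9 + t/9)
q = 1 (q = √(3 + (-4/9*5 + (⅑)*2)) = √(3 + (-20/9 + 2/9)) = √(3 - 2) = √1 = 1)
(1*q)*31 + r(-82, 216) = (1*1)*31 + (216 - 1*(-82)) = 1*31 + (216 + 82) = 31 + 298 = 329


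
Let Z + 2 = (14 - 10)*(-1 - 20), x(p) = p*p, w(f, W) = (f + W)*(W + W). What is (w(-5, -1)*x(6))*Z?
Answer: -37152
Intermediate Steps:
w(f, W) = 2*W*(W + f) (w(f, W) = (W + f)*(2*W) = 2*W*(W + f))
x(p) = p**2
Z = -86 (Z = -2 + (14 - 10)*(-1 - 20) = -2 + 4*(-21) = -2 - 84 = -86)
(w(-5, -1)*x(6))*Z = ((2*(-1)*(-1 - 5))*6**2)*(-86) = ((2*(-1)*(-6))*36)*(-86) = (12*36)*(-86) = 432*(-86) = -37152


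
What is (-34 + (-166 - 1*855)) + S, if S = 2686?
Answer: 1631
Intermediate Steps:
(-34 + (-166 - 1*855)) + S = (-34 + (-166 - 1*855)) + 2686 = (-34 + (-166 - 855)) + 2686 = (-34 - 1021) + 2686 = -1055 + 2686 = 1631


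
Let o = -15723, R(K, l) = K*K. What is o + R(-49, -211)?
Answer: -13322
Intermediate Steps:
R(K, l) = K²
o + R(-49, -211) = -15723 + (-49)² = -15723 + 2401 = -13322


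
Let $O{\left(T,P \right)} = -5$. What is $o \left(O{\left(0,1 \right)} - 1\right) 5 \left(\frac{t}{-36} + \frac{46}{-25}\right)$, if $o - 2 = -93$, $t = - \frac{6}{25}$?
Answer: $-5005$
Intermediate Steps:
$t = - \frac{6}{25}$ ($t = \left(-6\right) \frac{1}{25} = - \frac{6}{25} \approx -0.24$)
$o = -91$ ($o = 2 - 93 = -91$)
$o \left(O{\left(0,1 \right)} - 1\right) 5 \left(\frac{t}{-36} + \frac{46}{-25}\right) = - 91 \left(-5 - 1\right) 5 \left(- \frac{6}{25 \left(-36\right)} + \frac{46}{-25}\right) = - 91 \left(\left(-6\right) 5\right) \left(\left(- \frac{6}{25}\right) \left(- \frac{1}{36}\right) + 46 \left(- \frac{1}{25}\right)\right) = \left(-91\right) \left(-30\right) \left(\frac{1}{150} - \frac{46}{25}\right) = 2730 \left(- \frac{11}{6}\right) = -5005$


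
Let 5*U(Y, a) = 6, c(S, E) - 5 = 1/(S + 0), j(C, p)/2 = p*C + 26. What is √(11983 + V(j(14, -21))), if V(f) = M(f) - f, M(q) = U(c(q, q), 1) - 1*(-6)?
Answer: 3*√34795/5 ≈ 111.92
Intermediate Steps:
j(C, p) = 52 + 2*C*p (j(C, p) = 2*(p*C + 26) = 2*(C*p + 26) = 2*(26 + C*p) = 52 + 2*C*p)
c(S, E) = 5 + 1/S (c(S, E) = 5 + 1/(S + 0) = 5 + 1/S)
U(Y, a) = 6/5 (U(Y, a) = (⅕)*6 = 6/5)
M(q) = 36/5 (M(q) = 6/5 - 1*(-6) = 6/5 + 6 = 36/5)
V(f) = 36/5 - f
√(11983 + V(j(14, -21))) = √(11983 + (36/5 - (52 + 2*14*(-21)))) = √(11983 + (36/5 - (52 - 588))) = √(11983 + (36/5 - 1*(-536))) = √(11983 + (36/5 + 536)) = √(11983 + 2716/5) = √(62631/5) = 3*√34795/5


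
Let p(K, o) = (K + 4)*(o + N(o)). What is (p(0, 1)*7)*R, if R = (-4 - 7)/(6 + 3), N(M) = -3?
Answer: 616/9 ≈ 68.444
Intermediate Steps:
R = -11/9 ≈ -1.2222
p(K, o) = (-3 + o)*(4 + K) (p(K, o) = (K + 4)*(o - 3) = (4 + K)*(-3 + o) = (-3 + o)*(4 + K))
(p(0, 1)*7)*R = ((-12 - 3*0 + 4*1 + 0*1)*7)*(-11/9) = ((-12 + 0 + 4 + 0)*7)*(-11/9) = -8*7*(-11/9) = -56*(-11/9) = 616/9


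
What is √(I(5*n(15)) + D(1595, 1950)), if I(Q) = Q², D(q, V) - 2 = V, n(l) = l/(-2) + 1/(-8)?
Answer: 3*√24217/8 ≈ 58.357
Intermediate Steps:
n(l) = -⅛ - l/2 (n(l) = l*(-½) + 1*(-⅛) = -l/2 - ⅛ = -⅛ - l/2)
D(q, V) = 2 + V
√(I(5*n(15)) + D(1595, 1950)) = √((5*(-⅛ - ½*15))² + (2 + 1950)) = √((5*(-⅛ - 15/2))² + 1952) = √((5*(-61/8))² + 1952) = √((-305/8)² + 1952) = √(93025/64 + 1952) = √(217953/64) = 3*√24217/8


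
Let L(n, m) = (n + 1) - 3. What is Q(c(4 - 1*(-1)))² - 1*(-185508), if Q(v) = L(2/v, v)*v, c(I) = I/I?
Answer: 185508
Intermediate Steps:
L(n, m) = -2 + n (L(n, m) = (1 + n) - 3 = -2 + n)
c(I) = 1
Q(v) = v*(-2 + 2/v) (Q(v) = (-2 + 2/v)*v = v*(-2 + 2/v))
Q(c(4 - 1*(-1)))² - 1*(-185508) = (2 - 2*1)² - 1*(-185508) = (2 - 2)² + 185508 = 0² + 185508 = 0 + 185508 = 185508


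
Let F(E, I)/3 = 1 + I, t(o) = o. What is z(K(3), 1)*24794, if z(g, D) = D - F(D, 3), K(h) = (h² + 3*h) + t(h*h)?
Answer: -272734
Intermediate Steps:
K(h) = 2*h² + 3*h (K(h) = (h² + 3*h) + h*h = (h² + 3*h) + h² = 2*h² + 3*h)
F(E, I) = 3 + 3*I (F(E, I) = 3*(1 + I) = 3 + 3*I)
z(g, D) = -12 + D (z(g, D) = D - (3 + 3*3) = D - (3 + 9) = D - 1*12 = D - 12 = -12 + D)
z(K(3), 1)*24794 = (-12 + 1)*24794 = -11*24794 = -272734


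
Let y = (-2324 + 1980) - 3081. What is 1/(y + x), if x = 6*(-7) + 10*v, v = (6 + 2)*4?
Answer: -1/3147 ≈ -0.00031776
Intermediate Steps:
y = -3425 (y = -344 - 3081 = -3425)
v = 32 (v = 8*4 = 32)
x = 278 (x = 6*(-7) + 10*32 = -42 + 320 = 278)
1/(y + x) = 1/(-3425 + 278) = 1/(-3147) = -1/3147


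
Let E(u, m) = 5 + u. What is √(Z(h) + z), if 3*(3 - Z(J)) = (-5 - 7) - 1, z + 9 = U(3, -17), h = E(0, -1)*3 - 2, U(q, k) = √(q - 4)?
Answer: √(-15 + 9*I)/3 ≈ 0.37215 + 1.3436*I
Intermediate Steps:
U(q, k) = √(-4 + q)
h = 13 (h = (5 + 0)*3 - 2 = 5*3 - 2 = 15 - 2 = 13)
z = -9 + I (z = -9 + √(-4 + 3) = -9 + √(-1) = -9 + I ≈ -9.0 + 1.0*I)
Z(J) = 22/3 (Z(J) = 3 - ((-5 - 7) - 1)/3 = 3 - (-12 - 1)/3 = 3 - ⅓*(-13) = 3 + 13/3 = 22/3)
√(Z(h) + z) = √(22/3 + (-9 + I)) = √(-5/3 + I)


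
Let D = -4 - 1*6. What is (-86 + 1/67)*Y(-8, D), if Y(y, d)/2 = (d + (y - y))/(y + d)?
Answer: -57610/603 ≈ -95.539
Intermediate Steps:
D = -10 (D = -4 - 6 = -10)
Y(y, d) = 2*d/(d + y) (Y(y, d) = 2*((d + (y - y))/(y + d)) = 2*((d + 0)/(d + y)) = 2*(d/(d + y)) = 2*d/(d + y))
(-86 + 1/67)*Y(-8, D) = (-86 + 1/67)*(2*(-10)/(-10 - 8)) = (-86 + 1/67)*(2*(-10)/(-18)) = -11522*(-10)*(-1)/(67*18) = -5761/67*10/9 = -57610/603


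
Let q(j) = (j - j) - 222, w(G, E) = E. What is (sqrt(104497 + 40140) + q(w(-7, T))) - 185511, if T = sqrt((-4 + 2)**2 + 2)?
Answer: -185733 + sqrt(144637) ≈ -1.8535e+5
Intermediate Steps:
T = sqrt(6) (T = sqrt((-2)**2 + 2) = sqrt(4 + 2) = sqrt(6) ≈ 2.4495)
q(j) = -222 (q(j) = 0 - 222 = -222)
(sqrt(104497 + 40140) + q(w(-7, T))) - 185511 = (sqrt(104497 + 40140) - 222) - 185511 = (sqrt(144637) - 222) - 185511 = (-222 + sqrt(144637)) - 185511 = -185733 + sqrt(144637)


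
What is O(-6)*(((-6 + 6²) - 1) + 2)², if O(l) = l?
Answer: -5766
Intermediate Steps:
O(-6)*(((-6 + 6²) - 1) + 2)² = -6*(((-6 + 6²) - 1) + 2)² = -6*(((-6 + 36) - 1) + 2)² = -6*((30 - 1) + 2)² = -6*(29 + 2)² = -6*31² = -6*961 = -5766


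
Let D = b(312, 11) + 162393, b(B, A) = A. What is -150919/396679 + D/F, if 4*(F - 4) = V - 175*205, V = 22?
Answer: -263097509467/14215785323 ≈ -18.507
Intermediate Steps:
D = 162404 (D = 11 + 162393 = 162404)
F = -35837/4 (F = 4 + (22 - 175*205)/4 = 4 + (22 - 35875)/4 = 4 + (¼)*(-35853) = 4 - 35853/4 = -35837/4 ≈ -8959.3)
-150919/396679 + D/F = -150919/396679 + 162404/(-35837/4) = -150919*1/396679 + 162404*(-4/35837) = -150919/396679 - 649616/35837 = -263097509467/14215785323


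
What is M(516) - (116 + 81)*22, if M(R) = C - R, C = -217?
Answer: -5067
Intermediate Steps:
M(R) = -217 - R
M(516) - (116 + 81)*22 = (-217 - 1*516) - (116 + 81)*22 = (-217 - 516) - 197*22 = -733 - 1*4334 = -733 - 4334 = -5067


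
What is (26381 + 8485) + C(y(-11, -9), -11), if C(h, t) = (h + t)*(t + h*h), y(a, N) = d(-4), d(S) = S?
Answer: 34791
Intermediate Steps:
y(a, N) = -4
C(h, t) = (h + t)*(t + h²)
(26381 + 8485) + C(y(-11, -9), -11) = (26381 + 8485) + ((-4)³ + (-11)² - 4*(-11) - 11*(-4)²) = 34866 + (-64 + 121 + 44 - 11*16) = 34866 + (-64 + 121 + 44 - 176) = 34866 - 75 = 34791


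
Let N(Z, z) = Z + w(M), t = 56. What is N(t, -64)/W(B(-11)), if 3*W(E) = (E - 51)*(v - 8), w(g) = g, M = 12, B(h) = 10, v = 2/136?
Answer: 4624/7421 ≈ 0.62310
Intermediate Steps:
v = 1/68 (v = 2*(1/136) = 1/68 ≈ 0.014706)
N(Z, z) = 12 + Z (N(Z, z) = Z + 12 = 12 + Z)
W(E) = 543/4 - 181*E/68 (W(E) = ((E - 51)*(1/68 - 8))/3 = ((-51 + E)*(-543/68))/3 = (1629/4 - 543*E/68)/3 = 543/4 - 181*E/68)
N(t, -64)/W(B(-11)) = (12 + 56)/(543/4 - 181/68*10) = 68/(543/4 - 905/34) = 68/(7421/68) = 68*(68/7421) = 4624/7421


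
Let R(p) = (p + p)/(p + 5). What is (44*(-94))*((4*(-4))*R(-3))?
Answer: -198528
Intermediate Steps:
R(p) = 2*p/(5 + p) (R(p) = (2*p)/(5 + p) = 2*p/(5 + p))
(44*(-94))*((4*(-4))*R(-3)) = (44*(-94))*((4*(-4))*(2*(-3)/(5 - 3))) = -(-66176)*2*(-3)/2 = -(-66176)*2*(-3)*(½) = -(-66176)*(-3) = -4136*48 = -198528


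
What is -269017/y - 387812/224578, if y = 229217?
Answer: -74654201515/25738547713 ≈ -2.9005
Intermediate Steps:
-269017/y - 387812/224578 = -269017/229217 - 387812/224578 = -269017*1/229217 - 387812*1/224578 = -269017/229217 - 193906/112289 = -74654201515/25738547713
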